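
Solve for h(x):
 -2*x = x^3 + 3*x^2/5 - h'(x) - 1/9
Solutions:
 h(x) = C1 + x^4/4 + x^3/5 + x^2 - x/9


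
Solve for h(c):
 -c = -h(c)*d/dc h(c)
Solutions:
 h(c) = -sqrt(C1 + c^2)
 h(c) = sqrt(C1 + c^2)


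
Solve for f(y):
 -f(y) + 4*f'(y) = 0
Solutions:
 f(y) = C1*exp(y/4)


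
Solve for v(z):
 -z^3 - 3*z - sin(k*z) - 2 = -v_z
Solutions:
 v(z) = C1 + z^4/4 + 3*z^2/2 + 2*z - cos(k*z)/k


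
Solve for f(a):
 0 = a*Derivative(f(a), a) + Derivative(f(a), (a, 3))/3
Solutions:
 f(a) = C1 + Integral(C2*airyai(-3^(1/3)*a) + C3*airybi(-3^(1/3)*a), a)


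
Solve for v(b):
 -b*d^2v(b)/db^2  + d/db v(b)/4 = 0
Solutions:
 v(b) = C1 + C2*b^(5/4)


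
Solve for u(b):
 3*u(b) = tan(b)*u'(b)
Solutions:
 u(b) = C1*sin(b)^3


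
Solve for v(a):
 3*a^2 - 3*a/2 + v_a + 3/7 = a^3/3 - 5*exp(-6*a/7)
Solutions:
 v(a) = C1 + a^4/12 - a^3 + 3*a^2/4 - 3*a/7 + 35*exp(-6*a/7)/6


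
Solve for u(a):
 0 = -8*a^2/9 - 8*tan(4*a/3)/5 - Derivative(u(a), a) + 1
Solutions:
 u(a) = C1 - 8*a^3/27 + a + 6*log(cos(4*a/3))/5


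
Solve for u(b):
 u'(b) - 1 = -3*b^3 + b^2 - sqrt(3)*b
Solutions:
 u(b) = C1 - 3*b^4/4 + b^3/3 - sqrt(3)*b^2/2 + b


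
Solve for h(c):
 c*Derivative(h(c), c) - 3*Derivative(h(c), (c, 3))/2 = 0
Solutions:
 h(c) = C1 + Integral(C2*airyai(2^(1/3)*3^(2/3)*c/3) + C3*airybi(2^(1/3)*3^(2/3)*c/3), c)


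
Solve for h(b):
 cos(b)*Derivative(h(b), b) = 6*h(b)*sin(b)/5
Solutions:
 h(b) = C1/cos(b)^(6/5)


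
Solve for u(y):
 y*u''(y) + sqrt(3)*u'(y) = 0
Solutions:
 u(y) = C1 + C2*y^(1 - sqrt(3))


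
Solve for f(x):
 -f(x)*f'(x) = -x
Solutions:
 f(x) = -sqrt(C1 + x^2)
 f(x) = sqrt(C1 + x^2)


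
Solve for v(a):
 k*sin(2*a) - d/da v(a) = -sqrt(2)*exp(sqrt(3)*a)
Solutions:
 v(a) = C1 - k*cos(2*a)/2 + sqrt(6)*exp(sqrt(3)*a)/3


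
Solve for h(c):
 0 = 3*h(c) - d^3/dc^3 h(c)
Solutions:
 h(c) = C3*exp(3^(1/3)*c) + (C1*sin(3^(5/6)*c/2) + C2*cos(3^(5/6)*c/2))*exp(-3^(1/3)*c/2)


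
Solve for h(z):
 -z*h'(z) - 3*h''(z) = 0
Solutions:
 h(z) = C1 + C2*erf(sqrt(6)*z/6)


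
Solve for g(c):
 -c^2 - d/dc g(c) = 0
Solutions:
 g(c) = C1 - c^3/3


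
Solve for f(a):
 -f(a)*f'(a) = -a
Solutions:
 f(a) = -sqrt(C1 + a^2)
 f(a) = sqrt(C1 + a^2)


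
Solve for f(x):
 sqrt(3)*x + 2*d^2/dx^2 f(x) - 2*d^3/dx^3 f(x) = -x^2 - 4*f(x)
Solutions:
 f(x) = C1*exp(x*(-(3*sqrt(87) + 28)^(1/3) - 1/(3*sqrt(87) + 28)^(1/3) + 2)/6)*sin(sqrt(3)*x*(-(3*sqrt(87) + 28)^(1/3) + (3*sqrt(87) + 28)^(-1/3))/6) + C2*exp(x*(-(3*sqrt(87) + 28)^(1/3) - 1/(3*sqrt(87) + 28)^(1/3) + 2)/6)*cos(sqrt(3)*x*(-(3*sqrt(87) + 28)^(1/3) + (3*sqrt(87) + 28)^(-1/3))/6) + C3*exp(x*((3*sqrt(87) + 28)^(-1/3) + 1 + (3*sqrt(87) + 28)^(1/3))/3) - x^2/4 - sqrt(3)*x/4 + 1/4


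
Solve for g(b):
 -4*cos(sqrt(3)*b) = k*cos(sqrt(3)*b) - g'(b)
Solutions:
 g(b) = C1 + sqrt(3)*k*sin(sqrt(3)*b)/3 + 4*sqrt(3)*sin(sqrt(3)*b)/3


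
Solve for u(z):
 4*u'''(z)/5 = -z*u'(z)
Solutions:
 u(z) = C1 + Integral(C2*airyai(-10^(1/3)*z/2) + C3*airybi(-10^(1/3)*z/2), z)


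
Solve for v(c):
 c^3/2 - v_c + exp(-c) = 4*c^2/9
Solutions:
 v(c) = C1 + c^4/8 - 4*c^3/27 - exp(-c)


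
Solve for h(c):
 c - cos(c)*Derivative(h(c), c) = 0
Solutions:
 h(c) = C1 + Integral(c/cos(c), c)


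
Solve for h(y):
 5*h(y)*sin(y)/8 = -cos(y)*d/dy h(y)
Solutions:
 h(y) = C1*cos(y)^(5/8)


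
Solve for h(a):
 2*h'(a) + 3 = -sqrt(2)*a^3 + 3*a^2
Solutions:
 h(a) = C1 - sqrt(2)*a^4/8 + a^3/2 - 3*a/2


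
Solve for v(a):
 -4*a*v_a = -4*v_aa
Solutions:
 v(a) = C1 + C2*erfi(sqrt(2)*a/2)


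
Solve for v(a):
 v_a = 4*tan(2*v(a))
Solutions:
 v(a) = -asin(C1*exp(8*a))/2 + pi/2
 v(a) = asin(C1*exp(8*a))/2


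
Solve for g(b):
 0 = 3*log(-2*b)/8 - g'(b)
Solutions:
 g(b) = C1 + 3*b*log(-b)/8 + 3*b*(-1 + log(2))/8


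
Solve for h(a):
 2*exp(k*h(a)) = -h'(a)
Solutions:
 h(a) = Piecewise((log(1/(C1*k + 2*a*k))/k, Ne(k, 0)), (nan, True))
 h(a) = Piecewise((C1 - 2*a, Eq(k, 0)), (nan, True))


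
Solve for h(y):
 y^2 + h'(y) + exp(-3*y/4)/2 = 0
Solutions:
 h(y) = C1 - y^3/3 + 2*exp(-3*y/4)/3


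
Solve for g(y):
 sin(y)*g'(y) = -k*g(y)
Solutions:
 g(y) = C1*exp(k*(-log(cos(y) - 1) + log(cos(y) + 1))/2)


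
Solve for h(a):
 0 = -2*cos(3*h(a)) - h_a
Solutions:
 h(a) = -asin((C1 + exp(12*a))/(C1 - exp(12*a)))/3 + pi/3
 h(a) = asin((C1 + exp(12*a))/(C1 - exp(12*a)))/3


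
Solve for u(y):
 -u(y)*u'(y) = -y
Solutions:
 u(y) = -sqrt(C1 + y^2)
 u(y) = sqrt(C1 + y^2)


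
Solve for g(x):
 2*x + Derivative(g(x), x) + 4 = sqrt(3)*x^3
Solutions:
 g(x) = C1 + sqrt(3)*x^4/4 - x^2 - 4*x


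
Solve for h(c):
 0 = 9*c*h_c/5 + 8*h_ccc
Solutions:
 h(c) = C1 + Integral(C2*airyai(-15^(2/3)*c/10) + C3*airybi(-15^(2/3)*c/10), c)


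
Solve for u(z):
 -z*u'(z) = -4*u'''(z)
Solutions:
 u(z) = C1 + Integral(C2*airyai(2^(1/3)*z/2) + C3*airybi(2^(1/3)*z/2), z)


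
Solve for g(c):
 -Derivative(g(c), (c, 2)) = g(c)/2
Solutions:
 g(c) = C1*sin(sqrt(2)*c/2) + C2*cos(sqrt(2)*c/2)


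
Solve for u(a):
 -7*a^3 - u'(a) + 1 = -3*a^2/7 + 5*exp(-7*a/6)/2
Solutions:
 u(a) = C1 - 7*a^4/4 + a^3/7 + a + 15*exp(-7*a/6)/7


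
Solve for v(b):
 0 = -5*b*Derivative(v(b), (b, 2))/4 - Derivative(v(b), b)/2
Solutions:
 v(b) = C1 + C2*b^(3/5)


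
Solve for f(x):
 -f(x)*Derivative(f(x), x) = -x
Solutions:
 f(x) = -sqrt(C1 + x^2)
 f(x) = sqrt(C1 + x^2)


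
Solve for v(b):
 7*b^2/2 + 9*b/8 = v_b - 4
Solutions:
 v(b) = C1 + 7*b^3/6 + 9*b^2/16 + 4*b


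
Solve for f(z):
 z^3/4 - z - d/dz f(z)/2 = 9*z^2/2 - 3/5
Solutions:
 f(z) = C1 + z^4/8 - 3*z^3 - z^2 + 6*z/5


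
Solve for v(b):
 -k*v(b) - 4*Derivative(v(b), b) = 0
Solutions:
 v(b) = C1*exp(-b*k/4)


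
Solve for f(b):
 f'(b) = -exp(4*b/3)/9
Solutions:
 f(b) = C1 - exp(4*b/3)/12


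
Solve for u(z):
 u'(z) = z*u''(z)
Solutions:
 u(z) = C1 + C2*z^2


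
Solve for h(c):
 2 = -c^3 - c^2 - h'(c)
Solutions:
 h(c) = C1 - c^4/4 - c^3/3 - 2*c


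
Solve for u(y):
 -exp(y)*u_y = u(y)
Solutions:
 u(y) = C1*exp(exp(-y))


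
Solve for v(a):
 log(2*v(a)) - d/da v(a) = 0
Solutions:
 -Integral(1/(log(_y) + log(2)), (_y, v(a))) = C1 - a


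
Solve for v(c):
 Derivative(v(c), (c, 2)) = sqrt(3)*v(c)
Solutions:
 v(c) = C1*exp(-3^(1/4)*c) + C2*exp(3^(1/4)*c)


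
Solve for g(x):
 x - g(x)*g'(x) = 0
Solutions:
 g(x) = -sqrt(C1 + x^2)
 g(x) = sqrt(C1 + x^2)


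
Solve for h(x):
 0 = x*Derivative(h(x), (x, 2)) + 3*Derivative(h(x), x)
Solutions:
 h(x) = C1 + C2/x^2


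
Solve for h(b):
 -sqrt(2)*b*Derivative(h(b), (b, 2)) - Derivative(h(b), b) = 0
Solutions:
 h(b) = C1 + C2*b^(1 - sqrt(2)/2)


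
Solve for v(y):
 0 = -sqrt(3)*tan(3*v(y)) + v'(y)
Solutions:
 v(y) = -asin(C1*exp(3*sqrt(3)*y))/3 + pi/3
 v(y) = asin(C1*exp(3*sqrt(3)*y))/3


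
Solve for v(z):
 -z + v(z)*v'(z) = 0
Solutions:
 v(z) = -sqrt(C1 + z^2)
 v(z) = sqrt(C1 + z^2)


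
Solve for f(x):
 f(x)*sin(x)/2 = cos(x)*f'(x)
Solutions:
 f(x) = C1/sqrt(cos(x))


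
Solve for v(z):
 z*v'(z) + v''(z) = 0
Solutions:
 v(z) = C1 + C2*erf(sqrt(2)*z/2)


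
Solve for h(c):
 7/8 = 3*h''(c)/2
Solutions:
 h(c) = C1 + C2*c + 7*c^2/24


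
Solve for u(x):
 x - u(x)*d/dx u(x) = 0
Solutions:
 u(x) = -sqrt(C1 + x^2)
 u(x) = sqrt(C1 + x^2)


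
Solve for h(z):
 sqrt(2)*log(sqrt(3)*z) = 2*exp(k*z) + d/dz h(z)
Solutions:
 h(z) = C1 + sqrt(2)*z*log(z) + sqrt(2)*z*(-1 + log(3)/2) + Piecewise((-2*exp(k*z)/k, Ne(k, 0)), (-2*z, True))


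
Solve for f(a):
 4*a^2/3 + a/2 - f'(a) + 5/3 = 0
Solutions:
 f(a) = C1 + 4*a^3/9 + a^2/4 + 5*a/3


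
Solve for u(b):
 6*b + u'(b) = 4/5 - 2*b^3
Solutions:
 u(b) = C1 - b^4/2 - 3*b^2 + 4*b/5


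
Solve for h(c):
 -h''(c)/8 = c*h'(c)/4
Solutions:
 h(c) = C1 + C2*erf(c)


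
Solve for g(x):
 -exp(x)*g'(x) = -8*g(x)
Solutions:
 g(x) = C1*exp(-8*exp(-x))


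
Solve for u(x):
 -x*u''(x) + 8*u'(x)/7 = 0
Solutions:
 u(x) = C1 + C2*x^(15/7)


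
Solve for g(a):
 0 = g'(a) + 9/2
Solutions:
 g(a) = C1 - 9*a/2


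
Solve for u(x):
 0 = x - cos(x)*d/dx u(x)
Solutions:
 u(x) = C1 + Integral(x/cos(x), x)


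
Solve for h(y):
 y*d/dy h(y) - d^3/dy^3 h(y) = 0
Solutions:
 h(y) = C1 + Integral(C2*airyai(y) + C3*airybi(y), y)


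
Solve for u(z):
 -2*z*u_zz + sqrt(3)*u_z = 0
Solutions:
 u(z) = C1 + C2*z^(sqrt(3)/2 + 1)


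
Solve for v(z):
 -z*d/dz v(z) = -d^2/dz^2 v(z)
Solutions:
 v(z) = C1 + C2*erfi(sqrt(2)*z/2)


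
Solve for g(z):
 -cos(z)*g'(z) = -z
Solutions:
 g(z) = C1 + Integral(z/cos(z), z)


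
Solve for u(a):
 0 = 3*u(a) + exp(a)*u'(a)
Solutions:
 u(a) = C1*exp(3*exp(-a))


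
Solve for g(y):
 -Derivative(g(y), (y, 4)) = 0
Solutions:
 g(y) = C1 + C2*y + C3*y^2 + C4*y^3


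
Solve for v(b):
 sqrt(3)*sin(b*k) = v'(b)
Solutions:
 v(b) = C1 - sqrt(3)*cos(b*k)/k


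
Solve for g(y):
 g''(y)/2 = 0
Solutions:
 g(y) = C1 + C2*y


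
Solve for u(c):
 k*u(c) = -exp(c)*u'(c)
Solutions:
 u(c) = C1*exp(k*exp(-c))


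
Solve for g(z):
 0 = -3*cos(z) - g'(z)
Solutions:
 g(z) = C1 - 3*sin(z)


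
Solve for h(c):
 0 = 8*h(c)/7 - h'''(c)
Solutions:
 h(c) = C3*exp(2*7^(2/3)*c/7) + (C1*sin(sqrt(3)*7^(2/3)*c/7) + C2*cos(sqrt(3)*7^(2/3)*c/7))*exp(-7^(2/3)*c/7)


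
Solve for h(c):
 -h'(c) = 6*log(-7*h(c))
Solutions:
 Integral(1/(log(-_y) + log(7)), (_y, h(c)))/6 = C1 - c


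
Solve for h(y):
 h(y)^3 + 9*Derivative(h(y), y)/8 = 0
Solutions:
 h(y) = -3*sqrt(2)*sqrt(-1/(C1 - 8*y))/2
 h(y) = 3*sqrt(2)*sqrt(-1/(C1 - 8*y))/2


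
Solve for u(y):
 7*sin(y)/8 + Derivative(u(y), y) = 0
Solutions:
 u(y) = C1 + 7*cos(y)/8


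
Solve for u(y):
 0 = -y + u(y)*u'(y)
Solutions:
 u(y) = -sqrt(C1 + y^2)
 u(y) = sqrt(C1 + y^2)


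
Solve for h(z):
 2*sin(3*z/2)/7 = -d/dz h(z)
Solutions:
 h(z) = C1 + 4*cos(3*z/2)/21


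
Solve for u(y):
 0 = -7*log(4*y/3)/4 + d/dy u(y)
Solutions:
 u(y) = C1 + 7*y*log(y)/4 - 7*y*log(3)/4 - 7*y/4 + 7*y*log(2)/2


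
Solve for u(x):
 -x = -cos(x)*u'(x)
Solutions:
 u(x) = C1 + Integral(x/cos(x), x)


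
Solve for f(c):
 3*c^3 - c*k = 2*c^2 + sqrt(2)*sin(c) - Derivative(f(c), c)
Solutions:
 f(c) = C1 - 3*c^4/4 + 2*c^3/3 + c^2*k/2 - sqrt(2)*cos(c)


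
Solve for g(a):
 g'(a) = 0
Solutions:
 g(a) = C1


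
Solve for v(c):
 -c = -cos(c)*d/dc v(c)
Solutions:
 v(c) = C1 + Integral(c/cos(c), c)


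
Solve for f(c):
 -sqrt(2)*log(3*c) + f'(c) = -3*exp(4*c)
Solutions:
 f(c) = C1 + sqrt(2)*c*log(c) + sqrt(2)*c*(-1 + log(3)) - 3*exp(4*c)/4


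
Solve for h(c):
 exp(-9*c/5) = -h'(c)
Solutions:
 h(c) = C1 + 5*exp(-9*c/5)/9


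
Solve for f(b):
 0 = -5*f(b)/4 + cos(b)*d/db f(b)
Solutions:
 f(b) = C1*(sin(b) + 1)^(5/8)/(sin(b) - 1)^(5/8)


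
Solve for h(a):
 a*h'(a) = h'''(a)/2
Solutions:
 h(a) = C1 + Integral(C2*airyai(2^(1/3)*a) + C3*airybi(2^(1/3)*a), a)


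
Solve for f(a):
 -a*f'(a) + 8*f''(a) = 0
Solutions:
 f(a) = C1 + C2*erfi(a/4)


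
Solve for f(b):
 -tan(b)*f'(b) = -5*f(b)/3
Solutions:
 f(b) = C1*sin(b)^(5/3)


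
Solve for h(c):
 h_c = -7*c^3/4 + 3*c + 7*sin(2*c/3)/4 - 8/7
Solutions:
 h(c) = C1 - 7*c^4/16 + 3*c^2/2 - 8*c/7 - 21*cos(2*c/3)/8


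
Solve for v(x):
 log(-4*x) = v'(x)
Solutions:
 v(x) = C1 + x*log(-x) + x*(-1 + 2*log(2))


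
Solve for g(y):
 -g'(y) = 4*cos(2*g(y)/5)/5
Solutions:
 4*y/5 - 5*log(sin(2*g(y)/5) - 1)/4 + 5*log(sin(2*g(y)/5) + 1)/4 = C1


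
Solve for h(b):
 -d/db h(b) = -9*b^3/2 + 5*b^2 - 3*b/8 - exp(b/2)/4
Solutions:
 h(b) = C1 + 9*b^4/8 - 5*b^3/3 + 3*b^2/16 + exp(b/2)/2


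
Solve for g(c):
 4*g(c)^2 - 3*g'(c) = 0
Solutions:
 g(c) = -3/(C1 + 4*c)


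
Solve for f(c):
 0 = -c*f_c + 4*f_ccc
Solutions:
 f(c) = C1 + Integral(C2*airyai(2^(1/3)*c/2) + C3*airybi(2^(1/3)*c/2), c)


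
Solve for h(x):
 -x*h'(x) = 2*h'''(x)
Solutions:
 h(x) = C1 + Integral(C2*airyai(-2^(2/3)*x/2) + C3*airybi(-2^(2/3)*x/2), x)


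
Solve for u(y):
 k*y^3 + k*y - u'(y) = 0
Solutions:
 u(y) = C1 + k*y^4/4 + k*y^2/2


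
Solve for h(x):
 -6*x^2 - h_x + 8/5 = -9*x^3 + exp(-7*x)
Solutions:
 h(x) = C1 + 9*x^4/4 - 2*x^3 + 8*x/5 + exp(-7*x)/7


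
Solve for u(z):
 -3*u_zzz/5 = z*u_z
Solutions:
 u(z) = C1 + Integral(C2*airyai(-3^(2/3)*5^(1/3)*z/3) + C3*airybi(-3^(2/3)*5^(1/3)*z/3), z)


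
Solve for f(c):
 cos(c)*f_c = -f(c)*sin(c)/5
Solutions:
 f(c) = C1*cos(c)^(1/5)


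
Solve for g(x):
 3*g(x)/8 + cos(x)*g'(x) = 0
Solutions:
 g(x) = C1*(sin(x) - 1)^(3/16)/(sin(x) + 1)^(3/16)


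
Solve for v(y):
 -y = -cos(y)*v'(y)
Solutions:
 v(y) = C1 + Integral(y/cos(y), y)


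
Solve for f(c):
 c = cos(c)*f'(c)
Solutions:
 f(c) = C1 + Integral(c/cos(c), c)


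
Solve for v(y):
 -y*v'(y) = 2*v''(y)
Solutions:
 v(y) = C1 + C2*erf(y/2)


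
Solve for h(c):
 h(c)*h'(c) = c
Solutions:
 h(c) = -sqrt(C1 + c^2)
 h(c) = sqrt(C1 + c^2)


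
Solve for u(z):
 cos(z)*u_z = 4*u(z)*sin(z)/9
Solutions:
 u(z) = C1/cos(z)^(4/9)


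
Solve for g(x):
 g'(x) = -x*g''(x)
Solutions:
 g(x) = C1 + C2*log(x)


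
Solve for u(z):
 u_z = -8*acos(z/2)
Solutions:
 u(z) = C1 - 8*z*acos(z/2) + 8*sqrt(4 - z^2)


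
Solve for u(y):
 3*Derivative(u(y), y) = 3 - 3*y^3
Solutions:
 u(y) = C1 - y^4/4 + y


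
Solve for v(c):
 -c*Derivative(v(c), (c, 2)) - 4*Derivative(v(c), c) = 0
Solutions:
 v(c) = C1 + C2/c^3


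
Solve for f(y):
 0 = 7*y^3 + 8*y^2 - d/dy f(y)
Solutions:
 f(y) = C1 + 7*y^4/4 + 8*y^3/3


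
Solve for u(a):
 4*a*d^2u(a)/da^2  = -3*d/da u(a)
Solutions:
 u(a) = C1 + C2*a^(1/4)


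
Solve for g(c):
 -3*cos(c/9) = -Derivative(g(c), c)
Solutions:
 g(c) = C1 + 27*sin(c/9)


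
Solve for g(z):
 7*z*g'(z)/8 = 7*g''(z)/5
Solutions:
 g(z) = C1 + C2*erfi(sqrt(5)*z/4)


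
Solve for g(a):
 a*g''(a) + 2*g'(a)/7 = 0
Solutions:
 g(a) = C1 + C2*a^(5/7)


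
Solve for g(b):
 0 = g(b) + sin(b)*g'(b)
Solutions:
 g(b) = C1*sqrt(cos(b) + 1)/sqrt(cos(b) - 1)


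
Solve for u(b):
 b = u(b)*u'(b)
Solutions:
 u(b) = -sqrt(C1 + b^2)
 u(b) = sqrt(C1 + b^2)


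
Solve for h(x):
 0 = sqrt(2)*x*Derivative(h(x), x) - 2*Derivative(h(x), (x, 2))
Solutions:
 h(x) = C1 + C2*erfi(2^(1/4)*x/2)


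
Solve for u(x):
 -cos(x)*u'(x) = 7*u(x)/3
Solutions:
 u(x) = C1*(sin(x) - 1)^(7/6)/(sin(x) + 1)^(7/6)


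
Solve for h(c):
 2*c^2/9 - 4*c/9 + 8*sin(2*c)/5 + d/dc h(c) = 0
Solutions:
 h(c) = C1 - 2*c^3/27 + 2*c^2/9 + 4*cos(2*c)/5


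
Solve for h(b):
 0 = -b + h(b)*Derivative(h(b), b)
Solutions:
 h(b) = -sqrt(C1 + b^2)
 h(b) = sqrt(C1 + b^2)


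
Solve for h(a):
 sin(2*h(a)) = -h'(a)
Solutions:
 h(a) = pi - acos((-C1 - exp(4*a))/(C1 - exp(4*a)))/2
 h(a) = acos((-C1 - exp(4*a))/(C1 - exp(4*a)))/2


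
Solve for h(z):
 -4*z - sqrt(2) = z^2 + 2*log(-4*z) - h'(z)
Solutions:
 h(z) = C1 + z^3/3 + 2*z^2 + 2*z*log(-z) + z*(-2 + sqrt(2) + 4*log(2))


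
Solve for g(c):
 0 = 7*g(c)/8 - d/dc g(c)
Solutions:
 g(c) = C1*exp(7*c/8)


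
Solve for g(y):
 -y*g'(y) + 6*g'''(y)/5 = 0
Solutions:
 g(y) = C1 + Integral(C2*airyai(5^(1/3)*6^(2/3)*y/6) + C3*airybi(5^(1/3)*6^(2/3)*y/6), y)


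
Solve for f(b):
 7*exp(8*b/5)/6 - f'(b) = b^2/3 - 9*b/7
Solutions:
 f(b) = C1 - b^3/9 + 9*b^2/14 + 35*exp(8*b/5)/48


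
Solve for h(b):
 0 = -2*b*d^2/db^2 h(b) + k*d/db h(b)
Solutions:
 h(b) = C1 + b^(re(k)/2 + 1)*(C2*sin(log(b)*Abs(im(k))/2) + C3*cos(log(b)*im(k)/2))


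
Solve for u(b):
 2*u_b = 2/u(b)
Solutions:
 u(b) = -sqrt(C1 + 2*b)
 u(b) = sqrt(C1 + 2*b)


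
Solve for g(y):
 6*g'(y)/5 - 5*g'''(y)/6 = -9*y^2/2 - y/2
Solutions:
 g(y) = C1 + C2*exp(-6*y/5) + C3*exp(6*y/5) - 5*y^3/4 - 5*y^2/24 - 125*y/24


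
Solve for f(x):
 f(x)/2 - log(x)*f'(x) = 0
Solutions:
 f(x) = C1*exp(li(x)/2)


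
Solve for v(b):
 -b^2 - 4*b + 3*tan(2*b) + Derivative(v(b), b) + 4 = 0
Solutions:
 v(b) = C1 + b^3/3 + 2*b^2 - 4*b + 3*log(cos(2*b))/2


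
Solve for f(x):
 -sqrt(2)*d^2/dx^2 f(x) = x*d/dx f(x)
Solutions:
 f(x) = C1 + C2*erf(2^(1/4)*x/2)


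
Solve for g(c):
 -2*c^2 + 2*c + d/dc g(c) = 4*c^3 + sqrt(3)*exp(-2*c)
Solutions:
 g(c) = C1 + c^4 + 2*c^3/3 - c^2 - sqrt(3)*exp(-2*c)/2


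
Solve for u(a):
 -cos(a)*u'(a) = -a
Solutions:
 u(a) = C1 + Integral(a/cos(a), a)


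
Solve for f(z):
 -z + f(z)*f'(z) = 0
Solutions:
 f(z) = -sqrt(C1 + z^2)
 f(z) = sqrt(C1 + z^2)


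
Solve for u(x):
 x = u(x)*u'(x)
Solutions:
 u(x) = -sqrt(C1 + x^2)
 u(x) = sqrt(C1 + x^2)


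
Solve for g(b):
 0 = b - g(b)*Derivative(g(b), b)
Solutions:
 g(b) = -sqrt(C1 + b^2)
 g(b) = sqrt(C1 + b^2)


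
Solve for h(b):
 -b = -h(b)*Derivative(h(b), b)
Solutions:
 h(b) = -sqrt(C1 + b^2)
 h(b) = sqrt(C1 + b^2)


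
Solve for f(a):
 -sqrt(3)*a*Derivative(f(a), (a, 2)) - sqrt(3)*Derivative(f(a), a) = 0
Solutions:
 f(a) = C1 + C2*log(a)


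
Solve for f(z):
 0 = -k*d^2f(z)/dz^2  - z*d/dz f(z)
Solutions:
 f(z) = C1 + C2*sqrt(k)*erf(sqrt(2)*z*sqrt(1/k)/2)


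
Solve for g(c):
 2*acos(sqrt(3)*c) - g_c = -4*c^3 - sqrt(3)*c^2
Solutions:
 g(c) = C1 + c^4 + sqrt(3)*c^3/3 + 2*c*acos(sqrt(3)*c) - 2*sqrt(3)*sqrt(1 - 3*c^2)/3


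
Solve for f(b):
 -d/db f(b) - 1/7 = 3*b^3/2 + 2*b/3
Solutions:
 f(b) = C1 - 3*b^4/8 - b^2/3 - b/7


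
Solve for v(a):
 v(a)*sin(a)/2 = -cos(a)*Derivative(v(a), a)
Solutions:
 v(a) = C1*sqrt(cos(a))


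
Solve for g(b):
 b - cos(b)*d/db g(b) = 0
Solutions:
 g(b) = C1 + Integral(b/cos(b), b)


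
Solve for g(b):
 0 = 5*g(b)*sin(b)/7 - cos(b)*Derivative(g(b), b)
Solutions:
 g(b) = C1/cos(b)^(5/7)


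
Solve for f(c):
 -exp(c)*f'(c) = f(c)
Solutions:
 f(c) = C1*exp(exp(-c))


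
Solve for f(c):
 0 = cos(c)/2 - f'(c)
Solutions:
 f(c) = C1 + sin(c)/2


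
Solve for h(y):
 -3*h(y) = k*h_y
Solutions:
 h(y) = C1*exp(-3*y/k)


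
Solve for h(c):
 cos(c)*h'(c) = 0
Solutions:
 h(c) = C1


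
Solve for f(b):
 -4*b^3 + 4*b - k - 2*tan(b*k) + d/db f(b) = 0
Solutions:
 f(b) = C1 + b^4 - 2*b^2 + b*k + 2*Piecewise((-log(cos(b*k))/k, Ne(k, 0)), (0, True))


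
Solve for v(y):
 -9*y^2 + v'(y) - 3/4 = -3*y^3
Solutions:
 v(y) = C1 - 3*y^4/4 + 3*y^3 + 3*y/4


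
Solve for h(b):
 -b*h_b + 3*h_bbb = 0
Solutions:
 h(b) = C1 + Integral(C2*airyai(3^(2/3)*b/3) + C3*airybi(3^(2/3)*b/3), b)


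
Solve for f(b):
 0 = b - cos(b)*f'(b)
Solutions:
 f(b) = C1 + Integral(b/cos(b), b)


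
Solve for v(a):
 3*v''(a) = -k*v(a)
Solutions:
 v(a) = C1*exp(-sqrt(3)*a*sqrt(-k)/3) + C2*exp(sqrt(3)*a*sqrt(-k)/3)


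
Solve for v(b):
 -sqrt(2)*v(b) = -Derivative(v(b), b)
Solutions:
 v(b) = C1*exp(sqrt(2)*b)


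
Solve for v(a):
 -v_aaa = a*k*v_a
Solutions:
 v(a) = C1 + Integral(C2*airyai(a*(-k)^(1/3)) + C3*airybi(a*(-k)^(1/3)), a)


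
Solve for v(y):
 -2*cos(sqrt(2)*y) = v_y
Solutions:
 v(y) = C1 - sqrt(2)*sin(sqrt(2)*y)


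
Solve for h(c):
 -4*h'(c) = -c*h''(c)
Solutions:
 h(c) = C1 + C2*c^5


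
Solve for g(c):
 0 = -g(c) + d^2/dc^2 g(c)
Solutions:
 g(c) = C1*exp(-c) + C2*exp(c)


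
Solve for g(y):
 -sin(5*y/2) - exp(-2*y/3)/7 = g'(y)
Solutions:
 g(y) = C1 + 2*cos(5*y/2)/5 + 3*exp(-2*y/3)/14


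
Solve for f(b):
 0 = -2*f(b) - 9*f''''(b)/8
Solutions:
 f(b) = (C1*sin(sqrt(6)*b/3) + C2*cos(sqrt(6)*b/3))*exp(-sqrt(6)*b/3) + (C3*sin(sqrt(6)*b/3) + C4*cos(sqrt(6)*b/3))*exp(sqrt(6)*b/3)


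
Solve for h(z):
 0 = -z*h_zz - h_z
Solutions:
 h(z) = C1 + C2*log(z)


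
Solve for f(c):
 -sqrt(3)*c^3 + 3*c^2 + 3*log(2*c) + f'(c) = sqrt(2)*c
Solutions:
 f(c) = C1 + sqrt(3)*c^4/4 - c^3 + sqrt(2)*c^2/2 - 3*c*log(c) - c*log(8) + 3*c


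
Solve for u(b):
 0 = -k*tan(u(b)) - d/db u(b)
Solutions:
 u(b) = pi - asin(C1*exp(-b*k))
 u(b) = asin(C1*exp(-b*k))


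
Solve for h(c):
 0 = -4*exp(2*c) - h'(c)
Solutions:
 h(c) = C1 - 2*exp(2*c)


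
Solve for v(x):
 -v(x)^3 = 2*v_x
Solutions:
 v(x) = -sqrt(-1/(C1 - x))
 v(x) = sqrt(-1/(C1 - x))


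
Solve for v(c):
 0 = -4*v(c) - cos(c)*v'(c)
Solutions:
 v(c) = C1*(sin(c)^2 - 2*sin(c) + 1)/(sin(c)^2 + 2*sin(c) + 1)


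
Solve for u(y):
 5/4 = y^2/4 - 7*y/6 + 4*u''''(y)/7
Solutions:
 u(y) = C1 + C2*y + C3*y^2 + C4*y^3 - 7*y^6/5760 + 49*y^5/2880 + 35*y^4/384


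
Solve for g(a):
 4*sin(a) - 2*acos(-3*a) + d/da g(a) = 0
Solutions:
 g(a) = C1 + 2*a*acos(-3*a) + 2*sqrt(1 - 9*a^2)/3 + 4*cos(a)


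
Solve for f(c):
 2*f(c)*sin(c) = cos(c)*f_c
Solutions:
 f(c) = C1/cos(c)^2


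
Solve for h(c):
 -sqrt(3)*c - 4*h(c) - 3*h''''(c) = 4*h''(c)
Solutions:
 h(c) = -sqrt(3)*c/4 + (C1*sin(sqrt(2)*3^(3/4)*c*cos(atan(sqrt(2))/2)/3) + C2*cos(sqrt(2)*3^(3/4)*c*cos(atan(sqrt(2))/2)/3))*exp(-sqrt(2)*3^(3/4)*c*sin(atan(sqrt(2))/2)/3) + (C3*sin(sqrt(2)*3^(3/4)*c*cos(atan(sqrt(2))/2)/3) + C4*cos(sqrt(2)*3^(3/4)*c*cos(atan(sqrt(2))/2)/3))*exp(sqrt(2)*3^(3/4)*c*sin(atan(sqrt(2))/2)/3)


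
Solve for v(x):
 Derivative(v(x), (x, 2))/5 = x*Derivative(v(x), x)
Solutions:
 v(x) = C1 + C2*erfi(sqrt(10)*x/2)


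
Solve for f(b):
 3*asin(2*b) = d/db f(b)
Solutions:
 f(b) = C1 + 3*b*asin(2*b) + 3*sqrt(1 - 4*b^2)/2


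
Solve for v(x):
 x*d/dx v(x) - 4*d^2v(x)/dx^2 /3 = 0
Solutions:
 v(x) = C1 + C2*erfi(sqrt(6)*x/4)


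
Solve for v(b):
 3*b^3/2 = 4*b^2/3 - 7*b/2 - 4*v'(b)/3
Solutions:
 v(b) = C1 - 9*b^4/32 + b^3/3 - 21*b^2/16


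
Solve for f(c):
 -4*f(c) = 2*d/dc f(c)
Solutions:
 f(c) = C1*exp(-2*c)


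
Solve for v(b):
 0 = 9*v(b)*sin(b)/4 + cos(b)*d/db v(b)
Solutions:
 v(b) = C1*cos(b)^(9/4)


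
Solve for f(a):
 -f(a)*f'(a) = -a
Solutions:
 f(a) = -sqrt(C1 + a^2)
 f(a) = sqrt(C1 + a^2)


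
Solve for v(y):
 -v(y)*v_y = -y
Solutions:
 v(y) = -sqrt(C1 + y^2)
 v(y) = sqrt(C1 + y^2)


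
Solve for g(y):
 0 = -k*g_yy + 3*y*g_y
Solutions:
 g(y) = C1 + C2*erf(sqrt(6)*y*sqrt(-1/k)/2)/sqrt(-1/k)


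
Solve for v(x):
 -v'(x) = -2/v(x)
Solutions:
 v(x) = -sqrt(C1 + 4*x)
 v(x) = sqrt(C1 + 4*x)


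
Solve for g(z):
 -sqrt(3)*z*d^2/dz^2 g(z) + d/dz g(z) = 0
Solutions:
 g(z) = C1 + C2*z^(sqrt(3)/3 + 1)


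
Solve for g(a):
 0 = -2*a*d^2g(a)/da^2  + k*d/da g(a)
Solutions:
 g(a) = C1 + a^(re(k)/2 + 1)*(C2*sin(log(a)*Abs(im(k))/2) + C3*cos(log(a)*im(k)/2))


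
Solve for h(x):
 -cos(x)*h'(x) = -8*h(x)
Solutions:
 h(x) = C1*(sin(x)^4 + 4*sin(x)^3 + 6*sin(x)^2 + 4*sin(x) + 1)/(sin(x)^4 - 4*sin(x)^3 + 6*sin(x)^2 - 4*sin(x) + 1)


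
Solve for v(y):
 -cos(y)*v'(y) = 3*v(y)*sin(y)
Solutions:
 v(y) = C1*cos(y)^3


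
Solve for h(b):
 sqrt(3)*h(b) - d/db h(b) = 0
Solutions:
 h(b) = C1*exp(sqrt(3)*b)


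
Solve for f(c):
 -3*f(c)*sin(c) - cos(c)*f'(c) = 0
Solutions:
 f(c) = C1*cos(c)^3


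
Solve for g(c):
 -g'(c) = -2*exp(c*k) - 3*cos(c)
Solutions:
 g(c) = C1 + 3*sin(c) + 2*exp(c*k)/k


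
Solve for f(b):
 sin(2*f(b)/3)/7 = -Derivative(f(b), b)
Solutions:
 b/7 + 3*log(cos(2*f(b)/3) - 1)/4 - 3*log(cos(2*f(b)/3) + 1)/4 = C1


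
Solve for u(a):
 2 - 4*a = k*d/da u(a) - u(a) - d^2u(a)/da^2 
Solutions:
 u(a) = C1*exp(a*(k - sqrt(k^2 - 4))/2) + C2*exp(a*(k + sqrt(k^2 - 4))/2) + 4*a + 4*k - 2


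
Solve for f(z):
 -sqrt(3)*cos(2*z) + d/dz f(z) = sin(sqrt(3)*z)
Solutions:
 f(z) = C1 + sqrt(3)*sin(2*z)/2 - sqrt(3)*cos(sqrt(3)*z)/3


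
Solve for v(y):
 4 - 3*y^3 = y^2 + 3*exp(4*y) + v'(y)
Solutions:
 v(y) = C1 - 3*y^4/4 - y^3/3 + 4*y - 3*exp(4*y)/4


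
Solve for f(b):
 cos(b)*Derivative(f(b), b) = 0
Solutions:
 f(b) = C1


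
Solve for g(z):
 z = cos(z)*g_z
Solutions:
 g(z) = C1 + Integral(z/cos(z), z)


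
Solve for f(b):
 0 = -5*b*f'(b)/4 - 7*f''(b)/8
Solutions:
 f(b) = C1 + C2*erf(sqrt(35)*b/7)


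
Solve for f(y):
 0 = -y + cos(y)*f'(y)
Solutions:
 f(y) = C1 + Integral(y/cos(y), y)


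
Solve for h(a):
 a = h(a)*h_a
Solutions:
 h(a) = -sqrt(C1 + a^2)
 h(a) = sqrt(C1 + a^2)


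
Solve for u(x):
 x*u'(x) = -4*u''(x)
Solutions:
 u(x) = C1 + C2*erf(sqrt(2)*x/4)


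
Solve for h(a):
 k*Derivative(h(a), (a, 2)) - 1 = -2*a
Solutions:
 h(a) = C1 + C2*a - a^3/(3*k) + a^2/(2*k)


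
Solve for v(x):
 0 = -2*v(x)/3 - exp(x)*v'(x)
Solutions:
 v(x) = C1*exp(2*exp(-x)/3)


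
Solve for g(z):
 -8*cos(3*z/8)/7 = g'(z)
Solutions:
 g(z) = C1 - 64*sin(3*z/8)/21


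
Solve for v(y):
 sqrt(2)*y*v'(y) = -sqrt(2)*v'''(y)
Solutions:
 v(y) = C1 + Integral(C2*airyai(-y) + C3*airybi(-y), y)


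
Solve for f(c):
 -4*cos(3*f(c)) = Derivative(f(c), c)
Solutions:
 f(c) = -asin((C1 + exp(24*c))/(C1 - exp(24*c)))/3 + pi/3
 f(c) = asin((C1 + exp(24*c))/(C1 - exp(24*c)))/3


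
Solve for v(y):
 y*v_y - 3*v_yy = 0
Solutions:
 v(y) = C1 + C2*erfi(sqrt(6)*y/6)


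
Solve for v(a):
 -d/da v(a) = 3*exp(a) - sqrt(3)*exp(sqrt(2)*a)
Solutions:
 v(a) = C1 - 3*exp(a) + sqrt(6)*exp(sqrt(2)*a)/2


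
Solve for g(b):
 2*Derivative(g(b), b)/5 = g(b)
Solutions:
 g(b) = C1*exp(5*b/2)


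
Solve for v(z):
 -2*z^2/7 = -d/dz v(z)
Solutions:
 v(z) = C1 + 2*z^3/21


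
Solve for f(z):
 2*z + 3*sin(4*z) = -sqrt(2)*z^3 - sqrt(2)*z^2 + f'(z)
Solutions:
 f(z) = C1 + sqrt(2)*z^4/4 + sqrt(2)*z^3/3 + z^2 - 3*cos(4*z)/4


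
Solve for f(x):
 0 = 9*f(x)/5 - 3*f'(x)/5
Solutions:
 f(x) = C1*exp(3*x)


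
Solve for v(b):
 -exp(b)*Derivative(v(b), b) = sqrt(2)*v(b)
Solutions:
 v(b) = C1*exp(sqrt(2)*exp(-b))


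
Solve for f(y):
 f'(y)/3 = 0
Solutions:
 f(y) = C1


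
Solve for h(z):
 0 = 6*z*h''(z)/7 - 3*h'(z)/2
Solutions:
 h(z) = C1 + C2*z^(11/4)


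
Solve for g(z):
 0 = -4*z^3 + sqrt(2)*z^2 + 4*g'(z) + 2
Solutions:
 g(z) = C1 + z^4/4 - sqrt(2)*z^3/12 - z/2


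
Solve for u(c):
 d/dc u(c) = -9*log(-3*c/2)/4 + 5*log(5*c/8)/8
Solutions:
 u(c) = C1 - 13*c*log(c)/8 + c*(-18*log(3) + 3*log(2) + 5*log(5) + 13 - 18*I*pi)/8


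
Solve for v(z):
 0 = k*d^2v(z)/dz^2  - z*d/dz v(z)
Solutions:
 v(z) = C1 + C2*erf(sqrt(2)*z*sqrt(-1/k)/2)/sqrt(-1/k)


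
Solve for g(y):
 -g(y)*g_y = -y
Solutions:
 g(y) = -sqrt(C1 + y^2)
 g(y) = sqrt(C1 + y^2)


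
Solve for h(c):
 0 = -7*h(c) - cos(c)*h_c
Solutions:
 h(c) = C1*sqrt(sin(c) - 1)*(sin(c)^3 - 3*sin(c)^2 + 3*sin(c) - 1)/(sqrt(sin(c) + 1)*(sin(c)^3 + 3*sin(c)^2 + 3*sin(c) + 1))


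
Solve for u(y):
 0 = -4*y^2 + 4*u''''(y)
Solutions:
 u(y) = C1 + C2*y + C3*y^2 + C4*y^3 + y^6/360


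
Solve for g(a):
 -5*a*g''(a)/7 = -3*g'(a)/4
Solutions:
 g(a) = C1 + C2*a^(41/20)


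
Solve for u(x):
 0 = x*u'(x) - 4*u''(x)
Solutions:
 u(x) = C1 + C2*erfi(sqrt(2)*x/4)


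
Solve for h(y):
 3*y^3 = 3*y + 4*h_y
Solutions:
 h(y) = C1 + 3*y^4/16 - 3*y^2/8


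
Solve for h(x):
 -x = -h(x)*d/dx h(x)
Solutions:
 h(x) = -sqrt(C1 + x^2)
 h(x) = sqrt(C1 + x^2)


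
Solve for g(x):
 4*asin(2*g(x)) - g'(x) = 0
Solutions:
 Integral(1/asin(2*_y), (_y, g(x))) = C1 + 4*x


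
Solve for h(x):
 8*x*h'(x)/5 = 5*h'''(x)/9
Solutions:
 h(x) = C1 + Integral(C2*airyai(2*3^(2/3)*5^(1/3)*x/5) + C3*airybi(2*3^(2/3)*5^(1/3)*x/5), x)


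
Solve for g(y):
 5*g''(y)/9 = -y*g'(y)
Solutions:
 g(y) = C1 + C2*erf(3*sqrt(10)*y/10)


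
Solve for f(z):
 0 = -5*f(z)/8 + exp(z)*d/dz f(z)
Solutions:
 f(z) = C1*exp(-5*exp(-z)/8)


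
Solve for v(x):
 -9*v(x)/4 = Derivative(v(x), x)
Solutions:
 v(x) = C1*exp(-9*x/4)


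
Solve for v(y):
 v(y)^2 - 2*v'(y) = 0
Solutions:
 v(y) = -2/(C1 + y)


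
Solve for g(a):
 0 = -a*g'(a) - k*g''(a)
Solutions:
 g(a) = C1 + C2*sqrt(k)*erf(sqrt(2)*a*sqrt(1/k)/2)


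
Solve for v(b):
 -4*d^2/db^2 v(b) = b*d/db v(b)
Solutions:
 v(b) = C1 + C2*erf(sqrt(2)*b/4)


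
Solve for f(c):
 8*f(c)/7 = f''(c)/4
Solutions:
 f(c) = C1*exp(-4*sqrt(14)*c/7) + C2*exp(4*sqrt(14)*c/7)


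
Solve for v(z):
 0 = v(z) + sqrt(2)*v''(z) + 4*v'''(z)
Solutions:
 v(z) = C1*exp(z*(-2*sqrt(2) + 2^(2/3)/(sqrt(2) + 108 + sqrt(-2 + (sqrt(2) + 108)^2))^(1/3) + 2^(1/3)*(sqrt(2) + 108 + sqrt(-2 + (sqrt(2) + 108)^2))^(1/3))/24)*sin(2^(1/3)*sqrt(3)*z*(-(sqrt(2) + 108 + sqrt(-2 + (sqrt(2) + 108)^2))^(1/3) + 2^(1/3)/(sqrt(2) + 108 + sqrt(-2 + (sqrt(2) + 108)^2))^(1/3))/24) + C2*exp(z*(-2*sqrt(2) + 2^(2/3)/(sqrt(2) + 108 + sqrt(-2 + (sqrt(2) + 108)^2))^(1/3) + 2^(1/3)*(sqrt(2) + 108 + sqrt(-2 + (sqrt(2) + 108)^2))^(1/3))/24)*cos(2^(1/3)*sqrt(3)*z*(-(sqrt(2) + 108 + sqrt(-2 + (sqrt(2) + 108)^2))^(1/3) + 2^(1/3)/(sqrt(2) + 108 + sqrt(-2 + (sqrt(2) + 108)^2))^(1/3))/24) + C3*exp(-z*(2^(2/3)/(sqrt(2) + 108 + sqrt(-2 + (sqrt(2) + 108)^2))^(1/3) + sqrt(2) + 2^(1/3)*(sqrt(2) + 108 + sqrt(-2 + (sqrt(2) + 108)^2))^(1/3))/12)


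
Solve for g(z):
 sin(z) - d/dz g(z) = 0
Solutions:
 g(z) = C1 - cos(z)


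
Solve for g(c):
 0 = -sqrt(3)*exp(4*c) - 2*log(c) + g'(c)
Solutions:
 g(c) = C1 + 2*c*log(c) - 2*c + sqrt(3)*exp(4*c)/4


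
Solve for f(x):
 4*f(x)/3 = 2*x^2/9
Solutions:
 f(x) = x^2/6


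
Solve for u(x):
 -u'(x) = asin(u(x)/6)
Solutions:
 Integral(1/asin(_y/6), (_y, u(x))) = C1 - x


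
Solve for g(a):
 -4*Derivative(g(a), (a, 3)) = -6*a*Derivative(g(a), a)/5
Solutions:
 g(a) = C1 + Integral(C2*airyai(10^(2/3)*3^(1/3)*a/10) + C3*airybi(10^(2/3)*3^(1/3)*a/10), a)


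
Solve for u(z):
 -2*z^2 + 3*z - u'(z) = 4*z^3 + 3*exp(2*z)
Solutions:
 u(z) = C1 - z^4 - 2*z^3/3 + 3*z^2/2 - 3*exp(2*z)/2


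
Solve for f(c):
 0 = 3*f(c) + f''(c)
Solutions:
 f(c) = C1*sin(sqrt(3)*c) + C2*cos(sqrt(3)*c)


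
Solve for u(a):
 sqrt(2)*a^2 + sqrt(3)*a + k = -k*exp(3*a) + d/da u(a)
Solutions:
 u(a) = C1 + sqrt(2)*a^3/3 + sqrt(3)*a^2/2 + a*k + k*exp(3*a)/3


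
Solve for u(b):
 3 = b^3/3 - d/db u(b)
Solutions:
 u(b) = C1 + b^4/12 - 3*b


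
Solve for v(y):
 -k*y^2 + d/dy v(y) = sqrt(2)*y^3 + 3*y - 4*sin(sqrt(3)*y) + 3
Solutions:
 v(y) = C1 + k*y^3/3 + sqrt(2)*y^4/4 + 3*y^2/2 + 3*y + 4*sqrt(3)*cos(sqrt(3)*y)/3


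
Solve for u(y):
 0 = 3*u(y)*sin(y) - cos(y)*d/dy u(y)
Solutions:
 u(y) = C1/cos(y)^3


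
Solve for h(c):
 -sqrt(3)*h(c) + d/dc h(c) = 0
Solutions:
 h(c) = C1*exp(sqrt(3)*c)


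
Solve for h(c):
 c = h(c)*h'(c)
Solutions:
 h(c) = -sqrt(C1 + c^2)
 h(c) = sqrt(C1 + c^2)


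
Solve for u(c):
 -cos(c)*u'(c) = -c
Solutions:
 u(c) = C1 + Integral(c/cos(c), c)


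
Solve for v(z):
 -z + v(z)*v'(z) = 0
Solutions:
 v(z) = -sqrt(C1 + z^2)
 v(z) = sqrt(C1 + z^2)


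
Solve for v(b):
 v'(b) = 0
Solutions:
 v(b) = C1


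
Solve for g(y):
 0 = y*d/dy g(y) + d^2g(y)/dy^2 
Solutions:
 g(y) = C1 + C2*erf(sqrt(2)*y/2)


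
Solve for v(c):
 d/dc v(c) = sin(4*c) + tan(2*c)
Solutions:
 v(c) = C1 - log(cos(2*c))/2 - cos(4*c)/4


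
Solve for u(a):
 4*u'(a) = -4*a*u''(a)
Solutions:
 u(a) = C1 + C2*log(a)


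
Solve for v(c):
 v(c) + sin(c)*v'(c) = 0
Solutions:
 v(c) = C1*sqrt(cos(c) + 1)/sqrt(cos(c) - 1)


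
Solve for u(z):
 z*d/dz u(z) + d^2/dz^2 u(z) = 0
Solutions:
 u(z) = C1 + C2*erf(sqrt(2)*z/2)


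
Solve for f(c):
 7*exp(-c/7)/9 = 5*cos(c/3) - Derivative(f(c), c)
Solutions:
 f(c) = C1 + 15*sin(c/3) + 49*exp(-c/7)/9


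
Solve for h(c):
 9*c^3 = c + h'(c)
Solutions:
 h(c) = C1 + 9*c^4/4 - c^2/2


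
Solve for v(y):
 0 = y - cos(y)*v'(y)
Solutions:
 v(y) = C1 + Integral(y/cos(y), y)


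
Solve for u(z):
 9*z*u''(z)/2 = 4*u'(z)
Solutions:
 u(z) = C1 + C2*z^(17/9)


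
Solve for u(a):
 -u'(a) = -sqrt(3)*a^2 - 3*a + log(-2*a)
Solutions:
 u(a) = C1 + sqrt(3)*a^3/3 + 3*a^2/2 - a*log(-a) + a*(1 - log(2))


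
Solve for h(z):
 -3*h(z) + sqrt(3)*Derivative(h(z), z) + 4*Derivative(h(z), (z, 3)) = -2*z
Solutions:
 h(z) = C1*exp(-z*(-3^(5/6)/(9 + sqrt(sqrt(3) + 81))^(1/3) + 3^(2/3)*(9 + sqrt(sqrt(3) + 81))^(1/3))/12)*sin(z*(3^(1/3)/(9 + sqrt(sqrt(3) + 81))^(1/3) + 3^(1/6)*(9 + sqrt(sqrt(3) + 81))^(1/3))/4) + C2*exp(-z*(-3^(5/6)/(9 + sqrt(sqrt(3) + 81))^(1/3) + 3^(2/3)*(9 + sqrt(sqrt(3) + 81))^(1/3))/12)*cos(z*(3^(1/3)/(9 + sqrt(sqrt(3) + 81))^(1/3) + 3^(1/6)*(9 + sqrt(sqrt(3) + 81))^(1/3))/4) + C3*exp(z*(-3^(5/6)/(9 + sqrt(sqrt(3) + 81))^(1/3) + 3^(2/3)*(9 + sqrt(sqrt(3) + 81))^(1/3))/6) + 2*z/3 + 2*sqrt(3)/9


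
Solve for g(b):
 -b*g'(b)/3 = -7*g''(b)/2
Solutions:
 g(b) = C1 + C2*erfi(sqrt(21)*b/21)


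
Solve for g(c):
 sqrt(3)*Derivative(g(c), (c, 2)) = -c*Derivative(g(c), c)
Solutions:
 g(c) = C1 + C2*erf(sqrt(2)*3^(3/4)*c/6)


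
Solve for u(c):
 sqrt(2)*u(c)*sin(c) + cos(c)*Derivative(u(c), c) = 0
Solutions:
 u(c) = C1*cos(c)^(sqrt(2))


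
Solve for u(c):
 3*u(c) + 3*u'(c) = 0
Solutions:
 u(c) = C1*exp(-c)


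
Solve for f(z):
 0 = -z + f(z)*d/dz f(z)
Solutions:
 f(z) = -sqrt(C1 + z^2)
 f(z) = sqrt(C1 + z^2)


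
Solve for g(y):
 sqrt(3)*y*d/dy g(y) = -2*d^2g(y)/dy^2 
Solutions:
 g(y) = C1 + C2*erf(3^(1/4)*y/2)


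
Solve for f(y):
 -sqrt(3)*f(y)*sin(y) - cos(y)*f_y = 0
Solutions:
 f(y) = C1*cos(y)^(sqrt(3))


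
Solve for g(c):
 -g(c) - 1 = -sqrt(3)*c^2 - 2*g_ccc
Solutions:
 g(c) = C3*exp(2^(2/3)*c/2) + sqrt(3)*c^2 + (C1*sin(2^(2/3)*sqrt(3)*c/4) + C2*cos(2^(2/3)*sqrt(3)*c/4))*exp(-2^(2/3)*c/4) - 1


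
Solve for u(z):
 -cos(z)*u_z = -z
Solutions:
 u(z) = C1 + Integral(z/cos(z), z)


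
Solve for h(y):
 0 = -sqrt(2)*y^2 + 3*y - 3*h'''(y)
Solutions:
 h(y) = C1 + C2*y + C3*y^2 - sqrt(2)*y^5/180 + y^4/24


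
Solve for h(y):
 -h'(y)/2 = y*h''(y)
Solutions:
 h(y) = C1 + C2*sqrt(y)


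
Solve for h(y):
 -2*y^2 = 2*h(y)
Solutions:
 h(y) = -y^2


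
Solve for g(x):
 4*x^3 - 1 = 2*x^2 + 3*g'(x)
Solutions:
 g(x) = C1 + x^4/3 - 2*x^3/9 - x/3


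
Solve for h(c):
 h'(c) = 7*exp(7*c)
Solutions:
 h(c) = C1 + exp(7*c)


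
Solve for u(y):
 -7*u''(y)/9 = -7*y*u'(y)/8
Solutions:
 u(y) = C1 + C2*erfi(3*y/4)


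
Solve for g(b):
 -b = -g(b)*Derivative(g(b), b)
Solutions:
 g(b) = -sqrt(C1 + b^2)
 g(b) = sqrt(C1 + b^2)


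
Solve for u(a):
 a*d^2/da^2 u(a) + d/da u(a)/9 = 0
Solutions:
 u(a) = C1 + C2*a^(8/9)


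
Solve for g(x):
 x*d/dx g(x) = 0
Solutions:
 g(x) = C1


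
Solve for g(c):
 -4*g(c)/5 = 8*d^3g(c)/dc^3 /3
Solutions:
 g(c) = C3*exp(-10^(2/3)*3^(1/3)*c/10) + (C1*sin(10^(2/3)*3^(5/6)*c/20) + C2*cos(10^(2/3)*3^(5/6)*c/20))*exp(10^(2/3)*3^(1/3)*c/20)


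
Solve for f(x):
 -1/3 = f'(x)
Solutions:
 f(x) = C1 - x/3


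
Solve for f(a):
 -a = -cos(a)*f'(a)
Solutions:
 f(a) = C1 + Integral(a/cos(a), a)


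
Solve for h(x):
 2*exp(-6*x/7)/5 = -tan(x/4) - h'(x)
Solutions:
 h(x) = C1 - 2*log(tan(x/4)^2 + 1) + 7*exp(-6*x/7)/15


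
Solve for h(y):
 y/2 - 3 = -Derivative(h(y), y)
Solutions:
 h(y) = C1 - y^2/4 + 3*y


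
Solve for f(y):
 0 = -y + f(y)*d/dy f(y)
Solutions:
 f(y) = -sqrt(C1 + y^2)
 f(y) = sqrt(C1 + y^2)


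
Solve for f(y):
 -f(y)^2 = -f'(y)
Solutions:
 f(y) = -1/(C1 + y)


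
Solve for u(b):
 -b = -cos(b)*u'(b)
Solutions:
 u(b) = C1 + Integral(b/cos(b), b)


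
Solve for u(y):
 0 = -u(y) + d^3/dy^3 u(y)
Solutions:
 u(y) = C3*exp(y) + (C1*sin(sqrt(3)*y/2) + C2*cos(sqrt(3)*y/2))*exp(-y/2)


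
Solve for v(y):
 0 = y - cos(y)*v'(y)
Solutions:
 v(y) = C1 + Integral(y/cos(y), y)


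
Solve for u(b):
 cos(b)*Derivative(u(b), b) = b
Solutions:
 u(b) = C1 + Integral(b/cos(b), b)


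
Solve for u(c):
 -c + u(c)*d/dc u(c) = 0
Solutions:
 u(c) = -sqrt(C1 + c^2)
 u(c) = sqrt(C1 + c^2)


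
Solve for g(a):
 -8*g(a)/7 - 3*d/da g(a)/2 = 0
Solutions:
 g(a) = C1*exp(-16*a/21)


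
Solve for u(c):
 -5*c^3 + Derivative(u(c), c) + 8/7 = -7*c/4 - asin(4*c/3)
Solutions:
 u(c) = C1 + 5*c^4/4 - 7*c^2/8 - c*asin(4*c/3) - 8*c/7 - sqrt(9 - 16*c^2)/4


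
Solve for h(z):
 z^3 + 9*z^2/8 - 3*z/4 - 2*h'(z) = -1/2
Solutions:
 h(z) = C1 + z^4/8 + 3*z^3/16 - 3*z^2/16 + z/4


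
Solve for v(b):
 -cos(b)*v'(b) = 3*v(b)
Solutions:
 v(b) = C1*(sin(b) - 1)^(3/2)/(sin(b) + 1)^(3/2)


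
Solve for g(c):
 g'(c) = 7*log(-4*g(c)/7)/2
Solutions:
 -2*Integral(1/(log(-_y) - log(7) + 2*log(2)), (_y, g(c)))/7 = C1 - c


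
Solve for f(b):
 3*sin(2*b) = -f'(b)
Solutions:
 f(b) = C1 + 3*cos(2*b)/2


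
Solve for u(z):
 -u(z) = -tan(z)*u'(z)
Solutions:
 u(z) = C1*sin(z)


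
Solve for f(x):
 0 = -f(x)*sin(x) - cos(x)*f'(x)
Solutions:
 f(x) = C1*cos(x)


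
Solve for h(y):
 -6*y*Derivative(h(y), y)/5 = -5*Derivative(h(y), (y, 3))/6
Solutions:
 h(y) = C1 + Integral(C2*airyai(5^(1/3)*6^(2/3)*y/5) + C3*airybi(5^(1/3)*6^(2/3)*y/5), y)


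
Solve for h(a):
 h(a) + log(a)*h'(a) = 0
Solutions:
 h(a) = C1*exp(-li(a))


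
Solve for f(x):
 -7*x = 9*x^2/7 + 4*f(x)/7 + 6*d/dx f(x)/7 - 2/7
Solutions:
 f(x) = C1*exp(-2*x/3) - 9*x^2/4 - 11*x/2 + 35/4


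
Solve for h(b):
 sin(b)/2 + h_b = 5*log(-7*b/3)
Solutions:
 h(b) = C1 + 5*b*log(-b) - 5*b*log(3) - 5*b + 5*b*log(7) + cos(b)/2


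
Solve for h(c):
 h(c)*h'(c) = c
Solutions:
 h(c) = -sqrt(C1 + c^2)
 h(c) = sqrt(C1 + c^2)


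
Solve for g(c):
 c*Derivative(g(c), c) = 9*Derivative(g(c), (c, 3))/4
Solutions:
 g(c) = C1 + Integral(C2*airyai(2^(2/3)*3^(1/3)*c/3) + C3*airybi(2^(2/3)*3^(1/3)*c/3), c)


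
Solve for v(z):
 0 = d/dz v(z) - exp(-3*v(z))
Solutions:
 v(z) = log(C1 + 3*z)/3
 v(z) = log((-3^(1/3) - 3^(5/6)*I)*(C1 + z)^(1/3)/2)
 v(z) = log((-3^(1/3) + 3^(5/6)*I)*(C1 + z)^(1/3)/2)


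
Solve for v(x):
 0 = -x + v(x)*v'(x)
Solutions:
 v(x) = -sqrt(C1 + x^2)
 v(x) = sqrt(C1 + x^2)


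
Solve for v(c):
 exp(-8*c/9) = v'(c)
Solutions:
 v(c) = C1 - 9*exp(-8*c/9)/8


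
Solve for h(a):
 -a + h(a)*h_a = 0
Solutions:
 h(a) = -sqrt(C1 + a^2)
 h(a) = sqrt(C1 + a^2)


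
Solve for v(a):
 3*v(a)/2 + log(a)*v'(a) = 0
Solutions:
 v(a) = C1*exp(-3*li(a)/2)


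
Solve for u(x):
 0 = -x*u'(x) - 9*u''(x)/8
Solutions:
 u(x) = C1 + C2*erf(2*x/3)


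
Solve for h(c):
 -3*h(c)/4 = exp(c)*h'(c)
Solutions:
 h(c) = C1*exp(3*exp(-c)/4)


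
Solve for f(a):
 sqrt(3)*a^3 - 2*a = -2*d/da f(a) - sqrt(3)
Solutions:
 f(a) = C1 - sqrt(3)*a^4/8 + a^2/2 - sqrt(3)*a/2


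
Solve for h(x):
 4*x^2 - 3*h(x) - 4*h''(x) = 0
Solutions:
 h(x) = C1*sin(sqrt(3)*x/2) + C2*cos(sqrt(3)*x/2) + 4*x^2/3 - 32/9


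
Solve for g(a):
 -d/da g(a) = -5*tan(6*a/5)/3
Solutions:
 g(a) = C1 - 25*log(cos(6*a/5))/18


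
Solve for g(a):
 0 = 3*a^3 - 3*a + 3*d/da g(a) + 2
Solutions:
 g(a) = C1 - a^4/4 + a^2/2 - 2*a/3


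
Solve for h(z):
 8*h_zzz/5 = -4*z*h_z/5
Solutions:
 h(z) = C1 + Integral(C2*airyai(-2^(2/3)*z/2) + C3*airybi(-2^(2/3)*z/2), z)


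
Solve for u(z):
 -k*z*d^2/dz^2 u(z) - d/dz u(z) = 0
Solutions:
 u(z) = C1 + z^(((re(k) - 1)*re(k) + im(k)^2)/(re(k)^2 + im(k)^2))*(C2*sin(log(z)*Abs(im(k))/(re(k)^2 + im(k)^2)) + C3*cos(log(z)*im(k)/(re(k)^2 + im(k)^2)))


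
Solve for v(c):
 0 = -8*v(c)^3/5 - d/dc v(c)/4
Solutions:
 v(c) = -sqrt(10)*sqrt(-1/(C1 - 32*c))/2
 v(c) = sqrt(10)*sqrt(-1/(C1 - 32*c))/2


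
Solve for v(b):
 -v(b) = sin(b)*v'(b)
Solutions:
 v(b) = C1*sqrt(cos(b) + 1)/sqrt(cos(b) - 1)


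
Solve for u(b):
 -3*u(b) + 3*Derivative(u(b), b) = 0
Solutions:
 u(b) = C1*exp(b)
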